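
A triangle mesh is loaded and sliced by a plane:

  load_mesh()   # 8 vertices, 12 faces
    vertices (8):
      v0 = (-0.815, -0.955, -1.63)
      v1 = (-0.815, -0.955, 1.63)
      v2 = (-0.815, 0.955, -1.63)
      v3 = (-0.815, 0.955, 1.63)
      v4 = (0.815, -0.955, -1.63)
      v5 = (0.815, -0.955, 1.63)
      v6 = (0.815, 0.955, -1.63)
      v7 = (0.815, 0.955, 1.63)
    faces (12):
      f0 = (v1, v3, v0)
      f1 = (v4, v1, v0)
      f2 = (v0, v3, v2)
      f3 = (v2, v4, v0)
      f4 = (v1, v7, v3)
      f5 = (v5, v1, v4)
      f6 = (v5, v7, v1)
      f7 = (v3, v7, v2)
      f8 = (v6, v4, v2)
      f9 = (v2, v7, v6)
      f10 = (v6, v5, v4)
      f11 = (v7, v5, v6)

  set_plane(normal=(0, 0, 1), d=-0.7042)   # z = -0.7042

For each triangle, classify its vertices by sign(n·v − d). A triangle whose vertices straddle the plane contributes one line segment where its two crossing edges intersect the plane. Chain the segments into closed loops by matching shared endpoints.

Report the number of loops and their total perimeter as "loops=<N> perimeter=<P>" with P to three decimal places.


loops=1 perimeter=7.080

Straddling triangles (8 of 12):
  (v1,v3,v0) [++-] → (-0.815, -0.412583, -0.7042)–(-0.815, -0.955, -0.7042)  len=0.5424
  (v4,v1,v0) [-+-] → (0.3521, -0.955, -0.7042)–(-0.815, -0.955, -0.7042)  len=1.1671
  (v0,v3,v2) [-+-] → (-0.815, -0.412583, -0.7042)–(-0.815, 0.955, -0.7042)  len=1.3676
  (v5,v1,v4) [++-] → (0.3521, -0.955, -0.7042)–(0.815, -0.955, -0.7042)  len=0.4629
  (v3,v7,v2) [++-] → (-0.3521, 0.955, -0.7042)–(-0.815, 0.955, -0.7042)  len=0.4629
  (v2,v7,v6) [-+-] → (-0.3521, 0.955, -0.7042)–(0.815, 0.955, -0.7042)  len=1.1671
  (v6,v5,v4) [-+-] → (0.815, 0.412583, -0.7042)–(0.815, -0.955, -0.7042)  len=1.3676
  (v7,v5,v6) [++-] → (0.815, 0.412583, -0.7042)–(0.815, 0.955, -0.7042)  len=0.5424

Chained into 1 loop(s):
  loop 1: 8 segments, perimeter = 7.0800
Total perimeter = 7.080


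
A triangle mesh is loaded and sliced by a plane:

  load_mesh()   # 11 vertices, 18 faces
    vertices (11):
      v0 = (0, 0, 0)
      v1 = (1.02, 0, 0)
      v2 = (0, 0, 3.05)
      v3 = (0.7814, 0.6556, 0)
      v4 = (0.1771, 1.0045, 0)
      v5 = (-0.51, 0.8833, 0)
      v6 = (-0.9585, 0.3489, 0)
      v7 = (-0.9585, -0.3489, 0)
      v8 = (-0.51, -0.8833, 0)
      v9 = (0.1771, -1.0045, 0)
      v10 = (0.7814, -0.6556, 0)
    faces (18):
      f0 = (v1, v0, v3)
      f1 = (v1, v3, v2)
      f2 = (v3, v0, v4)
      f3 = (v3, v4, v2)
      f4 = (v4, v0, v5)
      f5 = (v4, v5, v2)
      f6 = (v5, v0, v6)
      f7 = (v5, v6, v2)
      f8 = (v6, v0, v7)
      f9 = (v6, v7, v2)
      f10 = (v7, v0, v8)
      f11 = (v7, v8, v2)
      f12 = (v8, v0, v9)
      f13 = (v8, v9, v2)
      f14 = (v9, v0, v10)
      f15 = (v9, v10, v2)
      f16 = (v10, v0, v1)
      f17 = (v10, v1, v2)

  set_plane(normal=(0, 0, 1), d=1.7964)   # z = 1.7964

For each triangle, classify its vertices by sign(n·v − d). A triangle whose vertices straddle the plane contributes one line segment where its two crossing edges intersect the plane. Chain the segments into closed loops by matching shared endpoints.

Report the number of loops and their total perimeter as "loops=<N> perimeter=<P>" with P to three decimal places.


Straddling triangles (9 of 18):
  (v1,v3,v2) [--+] → (0.321168, 0.269462, 1.7964)–(0.419237, 0, 1.7964)  len=0.2868
  (v3,v4,v2) [--+] → (0.072791, 0.412866, 1.7964)–(0.321168, 0.269462, 1.7964)  len=0.2868
  (v4,v5,v2) [--+] → (-0.209618, 0.363051, 1.7964)–(0.072791, 0.412866, 1.7964)  len=0.2868
  (v5,v6,v2) [--+] → (-0.393959, 0.143404, 1.7964)–(-0.209618, 0.363051, 1.7964)  len=0.2868
  (v6,v7,v2) [--+] → (-0.393959, -0.143404, 1.7964)–(-0.393959, 0.143404, 1.7964)  len=0.2868
  (v7,v8,v2) [--+] → (-0.209618, -0.363051, 1.7964)–(-0.393959, -0.143404, 1.7964)  len=0.2868
  (v8,v9,v2) [--+] → (0.072791, -0.412866, 1.7964)–(-0.209618, -0.363051, 1.7964)  len=0.2868
  (v9,v10,v2) [--+] → (0.321168, -0.269462, 1.7964)–(0.072791, -0.412866, 1.7964)  len=0.2868
  (v10,v1,v2) [--+] → (0.419237, 0, 1.7964)–(0.321168, -0.269462, 1.7964)  len=0.2868

Chained into 1 loop(s):
  loop 1: 9 segments, perimeter = 2.5810
Total perimeter = 2.581

loops=1 perimeter=2.581


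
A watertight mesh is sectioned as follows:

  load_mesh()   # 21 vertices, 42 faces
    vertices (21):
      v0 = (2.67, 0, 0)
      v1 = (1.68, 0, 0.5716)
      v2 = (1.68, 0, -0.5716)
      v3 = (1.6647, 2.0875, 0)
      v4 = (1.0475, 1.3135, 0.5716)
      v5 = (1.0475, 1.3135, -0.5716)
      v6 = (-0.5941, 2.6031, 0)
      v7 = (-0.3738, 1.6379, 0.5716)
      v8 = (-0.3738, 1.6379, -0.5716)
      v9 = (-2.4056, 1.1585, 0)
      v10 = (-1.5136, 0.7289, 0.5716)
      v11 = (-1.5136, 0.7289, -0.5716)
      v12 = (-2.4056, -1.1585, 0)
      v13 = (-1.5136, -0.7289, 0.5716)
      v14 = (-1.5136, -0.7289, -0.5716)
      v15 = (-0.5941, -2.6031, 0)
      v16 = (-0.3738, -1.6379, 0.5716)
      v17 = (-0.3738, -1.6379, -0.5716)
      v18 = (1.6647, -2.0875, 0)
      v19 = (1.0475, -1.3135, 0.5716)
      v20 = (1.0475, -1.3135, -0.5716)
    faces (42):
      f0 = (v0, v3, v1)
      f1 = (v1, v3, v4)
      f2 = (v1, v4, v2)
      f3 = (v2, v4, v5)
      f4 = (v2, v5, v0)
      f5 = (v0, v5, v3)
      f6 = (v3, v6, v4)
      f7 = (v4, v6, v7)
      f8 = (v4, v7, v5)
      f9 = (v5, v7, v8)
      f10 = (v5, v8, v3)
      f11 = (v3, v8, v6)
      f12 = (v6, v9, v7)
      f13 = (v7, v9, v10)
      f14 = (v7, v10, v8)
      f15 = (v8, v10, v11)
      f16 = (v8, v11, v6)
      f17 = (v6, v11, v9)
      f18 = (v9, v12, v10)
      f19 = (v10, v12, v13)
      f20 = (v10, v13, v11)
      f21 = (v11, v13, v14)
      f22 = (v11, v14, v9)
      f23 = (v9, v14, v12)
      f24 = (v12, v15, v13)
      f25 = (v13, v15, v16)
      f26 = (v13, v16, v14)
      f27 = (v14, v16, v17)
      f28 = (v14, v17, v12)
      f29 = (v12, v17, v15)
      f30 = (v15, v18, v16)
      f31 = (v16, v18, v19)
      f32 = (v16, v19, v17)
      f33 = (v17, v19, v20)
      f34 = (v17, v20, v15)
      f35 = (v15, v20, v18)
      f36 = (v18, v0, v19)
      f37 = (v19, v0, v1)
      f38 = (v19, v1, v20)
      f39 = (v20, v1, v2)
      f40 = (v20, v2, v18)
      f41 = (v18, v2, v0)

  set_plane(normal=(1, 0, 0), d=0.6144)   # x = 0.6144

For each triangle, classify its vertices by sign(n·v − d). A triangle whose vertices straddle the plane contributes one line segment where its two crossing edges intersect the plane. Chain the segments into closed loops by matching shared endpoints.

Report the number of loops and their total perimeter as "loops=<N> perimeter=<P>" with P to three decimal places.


Straddling triangles (12 of 42):
  (v3,v6,v4) [+-+] → (0.6144, 2.32724, 0)–(0.6144, 1.65373, 0.420796)  len=0.7942
  (v4,v6,v7) [+--] → (0.6144, 1.65373, 0.420796)–(0.6144, 1.41235, 0.5716)  len=0.2846
  (v4,v7,v5) [+-+] → (0.6144, 1.41235, 0.5716)–(0.6144, 1.41235, -0.223243)  len=0.7948
  (v5,v7,v8) [+--] → (0.6144, 1.41235, -0.223243)–(0.6144, 1.41235, -0.5716)  len=0.3484
  (v5,v8,v3) [+-+] → (0.6144, 1.41235, -0.5716)–(0.6144, 1.85585, -0.294506)  len=0.5229
  (v3,v8,v6) [+--] → (0.6144, 1.85585, -0.294506)–(0.6144, 2.32724, 0)  len=0.5558
  (v15,v18,v16) [-+-] → (0.6144, -2.32724, 0)–(0.6144, -1.85585, 0.294506)  len=0.5558
  (v16,v18,v19) [-++] → (0.6144, -1.85585, 0.294506)–(0.6144, -1.41235, 0.5716)  len=0.5229
  (v16,v19,v17) [-+-] → (0.6144, -1.41235, 0.5716)–(0.6144, -1.41235, 0.223243)  len=0.3484
  (v17,v19,v20) [-++] → (0.6144, -1.41235, 0.223243)–(0.6144, -1.41235, -0.5716)  len=0.7948
  (v17,v20,v15) [-+-] → (0.6144, -1.41235, -0.5716)–(0.6144, -1.65373, -0.420796)  len=0.2846
  (v15,v20,v18) [-++] → (0.6144, -1.65373, -0.420796)–(0.6144, -2.32724, 0)  len=0.7942

Chained into 2 loop(s):
  loop 1: 6 segments, perimeter = 3.3008
  loop 2: 6 segments, perimeter = 3.3008
Total perimeter = 6.602

loops=2 perimeter=6.602


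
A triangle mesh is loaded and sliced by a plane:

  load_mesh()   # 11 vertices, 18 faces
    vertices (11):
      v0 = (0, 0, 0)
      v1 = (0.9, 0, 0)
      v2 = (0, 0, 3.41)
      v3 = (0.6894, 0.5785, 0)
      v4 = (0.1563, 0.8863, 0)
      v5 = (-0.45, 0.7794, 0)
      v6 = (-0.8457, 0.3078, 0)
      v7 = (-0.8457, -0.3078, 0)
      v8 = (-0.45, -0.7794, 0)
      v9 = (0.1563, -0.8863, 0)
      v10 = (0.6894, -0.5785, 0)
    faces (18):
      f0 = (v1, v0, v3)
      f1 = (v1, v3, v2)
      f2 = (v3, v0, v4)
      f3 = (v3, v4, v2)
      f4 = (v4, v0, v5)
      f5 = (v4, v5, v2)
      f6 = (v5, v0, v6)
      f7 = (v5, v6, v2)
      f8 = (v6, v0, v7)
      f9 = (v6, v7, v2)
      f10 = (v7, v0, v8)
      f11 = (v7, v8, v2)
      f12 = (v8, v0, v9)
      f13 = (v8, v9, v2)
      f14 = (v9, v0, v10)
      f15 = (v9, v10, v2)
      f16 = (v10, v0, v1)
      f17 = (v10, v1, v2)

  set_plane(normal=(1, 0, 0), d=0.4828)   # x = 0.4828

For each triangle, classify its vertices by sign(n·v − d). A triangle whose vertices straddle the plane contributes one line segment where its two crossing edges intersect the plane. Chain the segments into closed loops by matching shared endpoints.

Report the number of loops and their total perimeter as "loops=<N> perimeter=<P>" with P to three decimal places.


loops=1 perimeter=4.902

Straddling triangles (8 of 18):
  (v1,v0,v3) [+-+] → (0.4828, 0, 0)–(0.4828, 0.405135, 0)  len=0.4051
  (v1,v3,v2) [++-] → (0.4828, 0.405135, 1.02191)–(0.4828, 0, 1.58072)  len=0.6902
  (v3,v0,v4) [+--] → (0.4828, 0.405135, 0)–(0.4828, 0.697786, 0)  len=0.2927
  (v3,v4,v2) [+--] → (0.4828, 0.697786, 0)–(0.4828, 0.405135, 1.02191)  len=1.0630
  (v9,v0,v10) [--+] → (0.4828, -0.405135, 0)–(0.4828, -0.697786, 0)  len=0.2927
  (v9,v10,v2) [-+-] → (0.4828, -0.697786, 0)–(0.4828, -0.405135, 1.02191)  len=1.0630
  (v10,v0,v1) [+-+] → (0.4828, -0.405135, 0)–(0.4828, 0, 0)  len=0.4051
  (v10,v1,v2) [++-] → (0.4828, 0, 1.58072)–(0.4828, -0.405135, 1.02191)  len=0.6902

Chained into 1 loop(s):
  loop 1: 8 segments, perimeter = 4.9020
Total perimeter = 4.902


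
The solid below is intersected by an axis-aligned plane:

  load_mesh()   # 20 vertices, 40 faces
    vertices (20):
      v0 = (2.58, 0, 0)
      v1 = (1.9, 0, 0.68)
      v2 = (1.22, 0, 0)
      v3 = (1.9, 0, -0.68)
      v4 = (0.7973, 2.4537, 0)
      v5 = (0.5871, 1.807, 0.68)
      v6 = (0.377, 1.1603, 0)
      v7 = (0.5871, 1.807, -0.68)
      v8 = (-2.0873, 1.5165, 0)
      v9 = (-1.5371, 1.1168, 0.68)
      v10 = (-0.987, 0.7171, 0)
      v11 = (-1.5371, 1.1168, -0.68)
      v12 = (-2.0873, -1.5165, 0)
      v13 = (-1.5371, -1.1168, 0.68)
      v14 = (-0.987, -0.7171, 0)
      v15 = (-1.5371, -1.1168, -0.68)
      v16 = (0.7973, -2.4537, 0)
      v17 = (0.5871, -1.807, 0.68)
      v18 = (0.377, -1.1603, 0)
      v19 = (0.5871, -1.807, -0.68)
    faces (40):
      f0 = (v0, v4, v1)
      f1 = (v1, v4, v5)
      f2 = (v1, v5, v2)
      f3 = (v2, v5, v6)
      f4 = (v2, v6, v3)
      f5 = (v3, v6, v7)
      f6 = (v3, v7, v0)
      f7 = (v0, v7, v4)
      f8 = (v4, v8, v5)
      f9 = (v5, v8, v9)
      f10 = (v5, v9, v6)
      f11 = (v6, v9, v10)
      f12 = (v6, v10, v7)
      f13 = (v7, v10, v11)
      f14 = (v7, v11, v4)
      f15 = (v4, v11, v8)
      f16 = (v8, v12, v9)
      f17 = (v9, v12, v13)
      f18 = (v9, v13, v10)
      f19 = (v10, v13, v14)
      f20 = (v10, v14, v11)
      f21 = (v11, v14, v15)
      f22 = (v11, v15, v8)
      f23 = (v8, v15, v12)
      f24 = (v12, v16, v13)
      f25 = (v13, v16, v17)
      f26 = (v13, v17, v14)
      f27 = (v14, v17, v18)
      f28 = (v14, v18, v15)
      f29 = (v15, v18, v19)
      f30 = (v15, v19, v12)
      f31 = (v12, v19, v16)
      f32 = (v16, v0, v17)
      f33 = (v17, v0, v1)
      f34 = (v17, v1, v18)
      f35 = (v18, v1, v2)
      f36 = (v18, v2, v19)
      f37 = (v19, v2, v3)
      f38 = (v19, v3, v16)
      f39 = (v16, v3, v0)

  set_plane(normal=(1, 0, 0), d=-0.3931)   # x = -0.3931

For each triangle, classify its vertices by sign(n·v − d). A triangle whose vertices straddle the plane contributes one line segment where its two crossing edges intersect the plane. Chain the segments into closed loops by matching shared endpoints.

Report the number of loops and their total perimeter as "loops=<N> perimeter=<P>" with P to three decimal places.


Straddling triangles (16 of 40):
  (v4,v8,v5) [+-+] → (-0.3931, 2.06694, 0)–(-0.3931, 1.70053, 0.430772)  len=0.5655
  (v5,v8,v9) [+--] → (-0.3931, 1.70053, 0.430772)–(-0.3931, 1.48851, 0.68)  len=0.3272
  (v5,v9,v6) [+-+] → (-0.3931, 1.48851, 0.68)–(-0.3931, 1.1428, 0.273584)  len=0.5336
  (v6,v9,v10) [+--] → (-0.3931, 1.1428, 0.273584)–(-0.3931, 0.910074, 0)  len=0.3592
  (v6,v10,v7) [+-+] → (-0.3931, 0.910074, 0)–(-0.3931, 1.12831, -0.256561)  len=0.3368
  (v7,v10,v11) [+--] → (-0.3931, 1.12831, -0.256561)–(-0.3931, 1.48851, -0.68)  len=0.5559
  (v7,v11,v4) [+-+] → (-0.3931, 1.48851, -0.68)–(-0.3931, 1.77196, -0.346758)  len=0.4375
  (v4,v11,v8) [+--] → (-0.3931, 1.77196, -0.346758)–(-0.3931, 2.06694, 0)  len=0.4553
  (v12,v16,v13) [-+-] → (-0.3931, -2.06694, 0)–(-0.3931, -1.77196, 0.346758)  len=0.4553
  (v13,v16,v17) [-++] → (-0.3931, -1.77196, 0.346758)–(-0.3931, -1.48851, 0.68)  len=0.4375
  (v13,v17,v14) [-+-] → (-0.3931, -1.48851, 0.68)–(-0.3931, -1.12831, 0.256561)  len=0.5559
  (v14,v17,v18) [-++] → (-0.3931, -1.12831, 0.256561)–(-0.3931, -0.910074, 0)  len=0.3368
  (v14,v18,v15) [-+-] → (-0.3931, -0.910074, 0)–(-0.3931, -1.1428, -0.273584)  len=0.3592
  (v15,v18,v19) [-++] → (-0.3931, -1.1428, -0.273584)–(-0.3931, -1.48851, -0.68)  len=0.5336
  (v15,v19,v12) [-+-] → (-0.3931, -1.48851, -0.68)–(-0.3931, -1.70053, -0.430772)  len=0.3272
  (v12,v19,v16) [-++] → (-0.3931, -1.70053, -0.430772)–(-0.3931, -2.06694, 0)  len=0.5655

Chained into 2 loop(s):
  loop 1: 8 segments, perimeter = 3.5710
  loop 2: 8 segments, perimeter = 3.5710
Total perimeter = 7.142

loops=2 perimeter=7.142


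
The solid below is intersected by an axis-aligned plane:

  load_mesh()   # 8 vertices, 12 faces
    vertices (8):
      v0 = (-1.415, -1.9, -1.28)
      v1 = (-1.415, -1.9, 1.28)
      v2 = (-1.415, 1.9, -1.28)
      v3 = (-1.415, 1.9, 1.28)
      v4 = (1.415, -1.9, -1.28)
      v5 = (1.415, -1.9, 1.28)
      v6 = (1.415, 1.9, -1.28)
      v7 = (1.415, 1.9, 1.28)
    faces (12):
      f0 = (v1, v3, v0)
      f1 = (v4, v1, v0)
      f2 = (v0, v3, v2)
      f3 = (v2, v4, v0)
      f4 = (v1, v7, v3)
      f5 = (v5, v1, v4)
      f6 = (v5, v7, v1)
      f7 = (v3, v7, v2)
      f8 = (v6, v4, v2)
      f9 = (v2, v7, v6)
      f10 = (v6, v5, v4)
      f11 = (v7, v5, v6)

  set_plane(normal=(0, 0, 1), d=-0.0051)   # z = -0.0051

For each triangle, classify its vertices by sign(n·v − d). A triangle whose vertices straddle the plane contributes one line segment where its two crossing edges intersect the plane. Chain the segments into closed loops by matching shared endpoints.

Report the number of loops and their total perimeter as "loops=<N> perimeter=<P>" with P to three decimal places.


Straddling triangles (8 of 12):
  (v1,v3,v0) [++-] → (-1.415, -0.00757031, -0.0051)–(-1.415, -1.9, -0.0051)  len=1.8924
  (v4,v1,v0) [-+-] → (0.00563789, -1.9, -0.0051)–(-1.415, -1.9, -0.0051)  len=1.4206
  (v0,v3,v2) [-+-] → (-1.415, -0.00757031, -0.0051)–(-1.415, 1.9, -0.0051)  len=1.9076
  (v5,v1,v4) [++-] → (0.00563789, -1.9, -0.0051)–(1.415, -1.9, -0.0051)  len=1.4094
  (v3,v7,v2) [++-] → (-0.00563789, 1.9, -0.0051)–(-1.415, 1.9, -0.0051)  len=1.4094
  (v2,v7,v6) [-+-] → (-0.00563789, 1.9, -0.0051)–(1.415, 1.9, -0.0051)  len=1.4206
  (v6,v5,v4) [-+-] → (1.415, 0.00757031, -0.0051)–(1.415, -1.9, -0.0051)  len=1.9076
  (v7,v5,v6) [++-] → (1.415, 0.00757031, -0.0051)–(1.415, 1.9, -0.0051)  len=1.8924

Chained into 1 loop(s):
  loop 1: 8 segments, perimeter = 13.2600
Total perimeter = 13.260

loops=1 perimeter=13.260


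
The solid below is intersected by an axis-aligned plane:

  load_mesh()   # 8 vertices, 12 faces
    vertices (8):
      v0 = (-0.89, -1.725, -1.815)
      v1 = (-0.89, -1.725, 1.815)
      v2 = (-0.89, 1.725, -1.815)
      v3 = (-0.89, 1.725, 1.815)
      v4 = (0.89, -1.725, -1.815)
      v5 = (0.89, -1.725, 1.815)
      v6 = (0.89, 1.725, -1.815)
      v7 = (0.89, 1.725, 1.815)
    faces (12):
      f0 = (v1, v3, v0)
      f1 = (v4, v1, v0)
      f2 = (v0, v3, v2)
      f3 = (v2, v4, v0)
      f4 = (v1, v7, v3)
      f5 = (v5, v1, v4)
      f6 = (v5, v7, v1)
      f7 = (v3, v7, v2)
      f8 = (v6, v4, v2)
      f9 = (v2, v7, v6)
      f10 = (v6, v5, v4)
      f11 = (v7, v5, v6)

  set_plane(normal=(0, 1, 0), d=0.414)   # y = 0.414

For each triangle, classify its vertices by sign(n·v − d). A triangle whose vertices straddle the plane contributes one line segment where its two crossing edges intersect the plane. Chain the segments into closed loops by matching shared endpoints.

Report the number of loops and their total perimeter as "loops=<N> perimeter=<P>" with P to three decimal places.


loops=1 perimeter=10.820

Straddling triangles (8 of 12):
  (v1,v3,v0) [-+-] → (-0.89, 0.414, 1.815)–(-0.89, 0.414, 0.4356)  len=1.3794
  (v0,v3,v2) [-++] → (-0.89, 0.414, 0.4356)–(-0.89, 0.414, -1.815)  len=2.2506
  (v2,v4,v0) [+--] → (-0.2136, 0.414, -1.815)–(-0.89, 0.414, -1.815)  len=0.6764
  (v1,v7,v3) [-++] → (0.2136, 0.414, 1.815)–(-0.89, 0.414, 1.815)  len=1.1036
  (v5,v7,v1) [-+-] → (0.89, 0.414, 1.815)–(0.2136, 0.414, 1.815)  len=0.6764
  (v6,v4,v2) [+-+] → (0.89, 0.414, -1.815)–(-0.2136, 0.414, -1.815)  len=1.1036
  (v6,v5,v4) [+--] → (0.89, 0.414, -0.4356)–(0.89, 0.414, -1.815)  len=1.3794
  (v7,v5,v6) [+-+] → (0.89, 0.414, 1.815)–(0.89, 0.414, -0.4356)  len=2.2506

Chained into 1 loop(s):
  loop 1: 8 segments, perimeter = 10.8200
Total perimeter = 10.820


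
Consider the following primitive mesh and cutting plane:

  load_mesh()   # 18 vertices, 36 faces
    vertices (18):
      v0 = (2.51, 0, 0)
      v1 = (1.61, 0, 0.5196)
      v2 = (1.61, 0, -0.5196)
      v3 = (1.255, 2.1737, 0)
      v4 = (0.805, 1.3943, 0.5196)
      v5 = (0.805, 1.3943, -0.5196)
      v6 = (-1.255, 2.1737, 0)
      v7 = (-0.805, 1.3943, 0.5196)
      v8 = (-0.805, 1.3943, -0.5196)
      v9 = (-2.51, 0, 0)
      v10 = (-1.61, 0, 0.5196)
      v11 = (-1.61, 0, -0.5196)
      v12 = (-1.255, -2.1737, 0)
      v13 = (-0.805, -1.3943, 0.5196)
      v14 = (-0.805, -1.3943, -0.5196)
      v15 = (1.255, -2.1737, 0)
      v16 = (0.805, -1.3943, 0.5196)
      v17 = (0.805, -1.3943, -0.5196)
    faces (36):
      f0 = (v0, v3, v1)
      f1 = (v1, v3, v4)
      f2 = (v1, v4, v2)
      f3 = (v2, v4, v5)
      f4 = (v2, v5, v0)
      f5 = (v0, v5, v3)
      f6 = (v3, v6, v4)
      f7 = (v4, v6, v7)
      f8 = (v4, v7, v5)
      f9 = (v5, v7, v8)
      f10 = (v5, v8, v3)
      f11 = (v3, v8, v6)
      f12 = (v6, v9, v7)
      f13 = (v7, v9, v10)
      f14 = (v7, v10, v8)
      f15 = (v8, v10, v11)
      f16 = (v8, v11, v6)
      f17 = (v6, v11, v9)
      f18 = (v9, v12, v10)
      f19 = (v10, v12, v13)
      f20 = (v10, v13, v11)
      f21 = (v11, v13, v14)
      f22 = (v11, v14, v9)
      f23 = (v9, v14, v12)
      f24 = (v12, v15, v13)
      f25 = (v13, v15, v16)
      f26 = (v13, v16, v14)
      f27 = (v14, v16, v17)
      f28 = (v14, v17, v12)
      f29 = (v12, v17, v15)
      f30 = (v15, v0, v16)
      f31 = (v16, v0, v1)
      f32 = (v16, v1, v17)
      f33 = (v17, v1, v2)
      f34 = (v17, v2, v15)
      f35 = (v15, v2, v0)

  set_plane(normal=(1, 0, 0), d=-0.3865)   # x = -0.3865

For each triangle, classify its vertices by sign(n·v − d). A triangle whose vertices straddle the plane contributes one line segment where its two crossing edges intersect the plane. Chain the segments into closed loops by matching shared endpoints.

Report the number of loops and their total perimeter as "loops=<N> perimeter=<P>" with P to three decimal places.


Straddling triangles (12 of 36):
  (v3,v6,v4) [+-+] → (-0.3865, 2.1737, 0)–(-0.3865, 1.8451, 0.219064)  len=0.3949
  (v4,v6,v7) [+--] → (-0.3865, 1.8451, 0.219064)–(-0.3865, 1.3943, 0.5196)  len=0.5418
  (v4,v7,v5) [+-+] → (-0.3865, 1.3943, 0.5196)–(-0.3865, 1.3943, 0.249473)  len=0.2701
  (v5,v7,v8) [+--] → (-0.3865, 1.3943, 0.249473)–(-0.3865, 1.3943, -0.5196)  len=0.7691
  (v5,v8,v3) [+-+] → (-0.3865, 1.3943, -0.5196)–(-0.3865, 1.55264, -0.41404)  len=0.1903
  (v3,v8,v6) [+--] → (-0.3865, 1.55264, -0.41404)–(-0.3865, 2.1737, 0)  len=0.7464
  (v12,v15,v13) [-+-] → (-0.3865, -2.1737, 0)–(-0.3865, -1.55264, 0.41404)  len=0.7464
  (v13,v15,v16) [-++] → (-0.3865, -1.55264, 0.41404)–(-0.3865, -1.3943, 0.5196)  len=0.1903
  (v13,v16,v14) [-+-] → (-0.3865, -1.3943, 0.5196)–(-0.3865, -1.3943, -0.249473)  len=0.7691
  (v14,v16,v17) [-++] → (-0.3865, -1.3943, -0.249473)–(-0.3865, -1.3943, -0.5196)  len=0.2701
  (v14,v17,v12) [-+-] → (-0.3865, -1.3943, -0.5196)–(-0.3865, -1.8451, -0.219064)  len=0.5418
  (v12,v17,v15) [-++] → (-0.3865, -1.8451, -0.219064)–(-0.3865, -2.1737, 0)  len=0.3949

Chained into 2 loop(s):
  loop 1: 6 segments, perimeter = 2.9126
  loop 2: 6 segments, perimeter = 2.9126
Total perimeter = 5.825

loops=2 perimeter=5.825


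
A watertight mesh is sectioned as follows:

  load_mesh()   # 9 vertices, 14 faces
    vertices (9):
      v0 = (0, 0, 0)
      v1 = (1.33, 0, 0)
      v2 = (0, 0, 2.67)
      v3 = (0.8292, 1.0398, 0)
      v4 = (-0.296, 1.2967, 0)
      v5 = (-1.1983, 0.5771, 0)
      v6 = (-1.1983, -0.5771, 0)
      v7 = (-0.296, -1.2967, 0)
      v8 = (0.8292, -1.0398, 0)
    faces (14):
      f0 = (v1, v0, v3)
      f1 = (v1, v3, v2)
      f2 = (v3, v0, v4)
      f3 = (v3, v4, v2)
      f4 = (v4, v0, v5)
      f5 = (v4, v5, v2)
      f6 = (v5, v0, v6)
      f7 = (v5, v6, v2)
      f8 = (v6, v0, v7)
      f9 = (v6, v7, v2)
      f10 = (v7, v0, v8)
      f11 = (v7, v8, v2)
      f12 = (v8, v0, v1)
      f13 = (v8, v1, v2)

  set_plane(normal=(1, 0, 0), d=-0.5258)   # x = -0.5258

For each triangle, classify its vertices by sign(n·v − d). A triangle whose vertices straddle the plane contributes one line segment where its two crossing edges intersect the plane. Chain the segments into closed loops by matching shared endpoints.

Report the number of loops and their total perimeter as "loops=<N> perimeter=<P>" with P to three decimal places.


loops=1 perimeter=6.189

Straddling triangles (6 of 14):
  (v4,v0,v5) [++-] → (-0.5258, 0.253225, 0)–(-0.5258, 1.11343, 0)  len=0.8602
  (v4,v5,v2) [+-+] → (-0.5258, 1.11343, 0)–(-0.5258, 0.253225, 1.49844)  len=1.7278
  (v5,v0,v6) [-+-] → (-0.5258, 0.253225, 0)–(-0.5258, -0.253225, 0)  len=0.5064
  (v5,v6,v2) [--+] → (-0.5258, -0.253225, 1.49844)–(-0.5258, 0.253225, 1.49844)  len=0.5064
  (v6,v0,v7) [-++] → (-0.5258, -0.253225, 0)–(-0.5258, -1.11343, 0)  len=0.8602
  (v6,v7,v2) [-++] → (-0.5258, -1.11343, 0)–(-0.5258, -0.253225, 1.49844)  len=1.7278

Chained into 1 loop(s):
  loop 1: 6 segments, perimeter = 6.1889
Total perimeter = 6.189


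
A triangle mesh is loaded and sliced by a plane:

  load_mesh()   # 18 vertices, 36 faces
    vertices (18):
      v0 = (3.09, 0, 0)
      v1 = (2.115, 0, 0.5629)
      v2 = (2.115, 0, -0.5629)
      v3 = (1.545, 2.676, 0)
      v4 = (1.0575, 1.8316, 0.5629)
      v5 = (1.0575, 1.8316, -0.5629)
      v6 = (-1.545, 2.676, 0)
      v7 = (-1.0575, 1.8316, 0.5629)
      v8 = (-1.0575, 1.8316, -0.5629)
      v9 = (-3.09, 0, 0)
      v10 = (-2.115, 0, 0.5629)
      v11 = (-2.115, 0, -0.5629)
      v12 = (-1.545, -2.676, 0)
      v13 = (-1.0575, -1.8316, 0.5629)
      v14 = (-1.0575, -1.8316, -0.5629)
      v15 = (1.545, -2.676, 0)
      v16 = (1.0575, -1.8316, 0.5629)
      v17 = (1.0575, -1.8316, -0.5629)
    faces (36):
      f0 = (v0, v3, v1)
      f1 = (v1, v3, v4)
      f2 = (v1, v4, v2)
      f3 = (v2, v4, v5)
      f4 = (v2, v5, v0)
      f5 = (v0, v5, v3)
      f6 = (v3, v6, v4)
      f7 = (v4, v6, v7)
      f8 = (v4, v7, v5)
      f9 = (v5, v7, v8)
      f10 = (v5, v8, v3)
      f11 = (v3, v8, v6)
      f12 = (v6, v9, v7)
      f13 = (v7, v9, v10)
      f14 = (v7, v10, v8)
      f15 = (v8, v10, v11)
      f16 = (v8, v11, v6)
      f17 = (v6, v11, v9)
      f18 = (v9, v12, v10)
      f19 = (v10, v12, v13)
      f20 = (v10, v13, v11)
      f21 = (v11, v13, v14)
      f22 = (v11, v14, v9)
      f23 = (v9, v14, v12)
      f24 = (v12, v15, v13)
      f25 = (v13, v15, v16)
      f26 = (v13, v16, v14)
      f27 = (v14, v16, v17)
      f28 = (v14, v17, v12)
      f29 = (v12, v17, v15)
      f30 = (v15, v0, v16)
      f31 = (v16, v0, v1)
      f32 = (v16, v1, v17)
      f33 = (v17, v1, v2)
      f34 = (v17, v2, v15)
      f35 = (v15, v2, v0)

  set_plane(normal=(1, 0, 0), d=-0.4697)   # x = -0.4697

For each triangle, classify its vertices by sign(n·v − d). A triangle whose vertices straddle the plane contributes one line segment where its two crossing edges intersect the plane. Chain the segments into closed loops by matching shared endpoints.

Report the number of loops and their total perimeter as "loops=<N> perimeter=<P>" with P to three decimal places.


loops=2 perimeter=6.311

Straddling triangles (12 of 36):
  (v3,v6,v4) [+-+] → (-0.4697, 2.676, 0)–(-0.4697, 2.32711, 0.232579)  len=0.4193
  (v4,v6,v7) [+--] → (-0.4697, 2.32711, 0.232579)–(-0.4697, 1.8316, 0.5629)  len=0.5955
  (v4,v7,v5) [+-+] → (-0.4697, 1.8316, 0.5629)–(-0.4697, 1.8316, 0.250018)  len=0.3129
  (v5,v7,v8) [+--] → (-0.4697, 1.8316, 0.250018)–(-0.4697, 1.8316, -0.5629)  len=0.8129
  (v5,v8,v3) [+-+] → (-0.4697, 1.8316, -0.5629)–(-0.4697, 2.02232, -0.435764)  len=0.2292
  (v3,v8,v6) [+--] → (-0.4697, 2.02232, -0.435764)–(-0.4697, 2.676, 0)  len=0.7856
  (v12,v15,v13) [-+-] → (-0.4697, -2.676, 0)–(-0.4697, -2.02232, 0.435764)  len=0.7856
  (v13,v15,v16) [-++] → (-0.4697, -2.02232, 0.435764)–(-0.4697, -1.8316, 0.5629)  len=0.2292
  (v13,v16,v14) [-+-] → (-0.4697, -1.8316, 0.5629)–(-0.4697, -1.8316, -0.250018)  len=0.8129
  (v14,v16,v17) [-++] → (-0.4697, -1.8316, -0.250018)–(-0.4697, -1.8316, -0.5629)  len=0.3129
  (v14,v17,v12) [-+-] → (-0.4697, -1.8316, -0.5629)–(-0.4697, -2.32711, -0.232579)  len=0.5955
  (v12,v17,v15) [-++] → (-0.4697, -2.32711, -0.232579)–(-0.4697, -2.676, 0)  len=0.4193

Chained into 2 loop(s):
  loop 1: 6 segments, perimeter = 3.1554
  loop 2: 6 segments, perimeter = 3.1554
Total perimeter = 6.311


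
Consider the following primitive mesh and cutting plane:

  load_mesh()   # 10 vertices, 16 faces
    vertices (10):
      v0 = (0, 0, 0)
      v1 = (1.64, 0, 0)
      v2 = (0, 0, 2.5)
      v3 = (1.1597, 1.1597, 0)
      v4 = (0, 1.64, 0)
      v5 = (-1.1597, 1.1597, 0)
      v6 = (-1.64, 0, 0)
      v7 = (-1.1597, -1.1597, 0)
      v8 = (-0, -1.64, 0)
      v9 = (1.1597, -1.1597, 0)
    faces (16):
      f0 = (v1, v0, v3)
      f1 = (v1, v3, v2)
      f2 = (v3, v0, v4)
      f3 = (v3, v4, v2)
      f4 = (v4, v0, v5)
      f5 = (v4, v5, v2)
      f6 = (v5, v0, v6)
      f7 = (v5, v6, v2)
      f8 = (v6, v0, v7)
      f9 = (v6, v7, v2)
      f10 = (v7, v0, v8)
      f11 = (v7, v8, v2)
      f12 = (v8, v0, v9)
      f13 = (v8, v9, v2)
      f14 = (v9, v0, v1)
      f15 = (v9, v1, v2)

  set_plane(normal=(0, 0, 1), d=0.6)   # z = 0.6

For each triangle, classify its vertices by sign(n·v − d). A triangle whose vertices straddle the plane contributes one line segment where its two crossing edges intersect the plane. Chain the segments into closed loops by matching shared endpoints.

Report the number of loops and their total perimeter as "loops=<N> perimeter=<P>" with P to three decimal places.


loops=1 perimeter=7.632

Straddling triangles (8 of 16):
  (v1,v3,v2) [--+] → (0.881372, 0.881372, 0.6)–(1.2464, 0, 0.6)  len=0.9540
  (v3,v4,v2) [--+] → (0, 1.2464, 0.6)–(0.881372, 0.881372, 0.6)  len=0.9540
  (v4,v5,v2) [--+] → (-0.881372, 0.881372, 0.6)–(0, 1.2464, 0.6)  len=0.9540
  (v5,v6,v2) [--+] → (-1.2464, 0, 0.6)–(-0.881372, 0.881372, 0.6)  len=0.9540
  (v6,v7,v2) [--+] → (-0.881372, -0.881372, 0.6)–(-1.2464, 0, 0.6)  len=0.9540
  (v7,v8,v2) [--+] → (0, -1.2464, 0.6)–(-0.881372, -0.881372, 0.6)  len=0.9540
  (v8,v9,v2) [--+] → (0.881372, -0.881372, 0.6)–(0, -1.2464, 0.6)  len=0.9540
  (v9,v1,v2) [--+] → (1.2464, 0, 0.6)–(0.881372, -0.881372, 0.6)  len=0.9540

Chained into 1 loop(s):
  loop 1: 8 segments, perimeter = 7.6318
Total perimeter = 7.632


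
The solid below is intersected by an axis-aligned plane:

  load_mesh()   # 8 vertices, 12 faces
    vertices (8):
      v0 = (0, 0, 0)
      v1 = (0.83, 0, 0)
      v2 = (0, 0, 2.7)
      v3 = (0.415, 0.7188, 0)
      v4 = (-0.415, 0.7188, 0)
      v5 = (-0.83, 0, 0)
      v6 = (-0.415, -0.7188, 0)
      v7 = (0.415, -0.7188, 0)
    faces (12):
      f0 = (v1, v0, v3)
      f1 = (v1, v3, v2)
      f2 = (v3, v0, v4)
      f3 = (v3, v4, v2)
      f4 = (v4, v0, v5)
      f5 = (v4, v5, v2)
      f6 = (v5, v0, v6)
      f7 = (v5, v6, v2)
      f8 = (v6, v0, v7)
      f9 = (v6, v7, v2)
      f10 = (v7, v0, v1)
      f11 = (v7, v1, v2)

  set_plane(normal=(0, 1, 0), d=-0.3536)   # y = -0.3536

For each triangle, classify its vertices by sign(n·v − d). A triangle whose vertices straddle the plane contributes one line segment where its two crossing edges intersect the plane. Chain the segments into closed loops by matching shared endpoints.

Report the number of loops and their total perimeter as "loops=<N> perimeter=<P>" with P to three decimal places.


Straddling triangles (6 of 12):
  (v5,v0,v6) [++-] → (-0.204151, -0.3536, 0)–(-0.625849, -0.3536, 0)  len=0.4217
  (v5,v6,v2) [+-+] → (-0.625849, -0.3536, 0)–(-0.204151, -0.3536, 1.37179)  len=1.4351
  (v6,v0,v7) [-+-] → (-0.204151, -0.3536, 0)–(0.204151, -0.3536, 0)  len=0.4083
  (v6,v7,v2) [--+] → (0.204151, -0.3536, 1.37179)–(-0.204151, -0.3536, 1.37179)  len=0.4083
  (v7,v0,v1) [-++] → (0.204151, -0.3536, 0)–(0.625849, -0.3536, 0)  len=0.4217
  (v7,v1,v2) [-++] → (0.625849, -0.3536, 0)–(0.204151, -0.3536, 1.37179)  len=1.4351

Chained into 1 loop(s):
  loop 1: 6 segments, perimeter = 4.5303
Total perimeter = 4.530

loops=1 perimeter=4.530


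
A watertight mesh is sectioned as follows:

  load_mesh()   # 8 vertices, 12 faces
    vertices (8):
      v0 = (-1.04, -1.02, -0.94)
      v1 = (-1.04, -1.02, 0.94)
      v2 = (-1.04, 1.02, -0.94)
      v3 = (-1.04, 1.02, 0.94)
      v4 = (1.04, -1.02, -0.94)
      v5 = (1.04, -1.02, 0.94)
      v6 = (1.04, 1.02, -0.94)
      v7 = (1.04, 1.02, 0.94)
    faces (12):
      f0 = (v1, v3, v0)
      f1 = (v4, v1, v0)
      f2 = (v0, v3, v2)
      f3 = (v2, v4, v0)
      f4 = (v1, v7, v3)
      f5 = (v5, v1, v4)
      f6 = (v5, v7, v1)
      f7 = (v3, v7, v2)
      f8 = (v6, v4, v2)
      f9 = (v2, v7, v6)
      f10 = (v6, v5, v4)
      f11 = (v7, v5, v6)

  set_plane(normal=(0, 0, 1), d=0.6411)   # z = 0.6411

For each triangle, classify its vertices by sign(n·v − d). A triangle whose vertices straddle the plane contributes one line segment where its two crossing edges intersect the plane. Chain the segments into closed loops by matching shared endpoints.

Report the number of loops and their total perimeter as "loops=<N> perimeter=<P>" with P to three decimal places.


Straddling triangles (8 of 12):
  (v1,v3,v0) [++-] → (-1.04, 0.695662, 0.6411)–(-1.04, -1.02, 0.6411)  len=1.7157
  (v4,v1,v0) [-+-] → (-0.709302, -1.02, 0.6411)–(-1.04, -1.02, 0.6411)  len=0.3307
  (v0,v3,v2) [-+-] → (-1.04, 0.695662, 0.6411)–(-1.04, 1.02, 0.6411)  len=0.3243
  (v5,v1,v4) [++-] → (-0.709302, -1.02, 0.6411)–(1.04, -1.02, 0.6411)  len=1.7493
  (v3,v7,v2) [++-] → (0.709302, 1.02, 0.6411)–(-1.04, 1.02, 0.6411)  len=1.7493
  (v2,v7,v6) [-+-] → (0.709302, 1.02, 0.6411)–(1.04, 1.02, 0.6411)  len=0.3307
  (v6,v5,v4) [-+-] → (1.04, -0.695662, 0.6411)–(1.04, -1.02, 0.6411)  len=0.3243
  (v7,v5,v6) [++-] → (1.04, -0.695662, 0.6411)–(1.04, 1.02, 0.6411)  len=1.7157

Chained into 1 loop(s):
  loop 1: 8 segments, perimeter = 8.2400
Total perimeter = 8.240

loops=1 perimeter=8.240


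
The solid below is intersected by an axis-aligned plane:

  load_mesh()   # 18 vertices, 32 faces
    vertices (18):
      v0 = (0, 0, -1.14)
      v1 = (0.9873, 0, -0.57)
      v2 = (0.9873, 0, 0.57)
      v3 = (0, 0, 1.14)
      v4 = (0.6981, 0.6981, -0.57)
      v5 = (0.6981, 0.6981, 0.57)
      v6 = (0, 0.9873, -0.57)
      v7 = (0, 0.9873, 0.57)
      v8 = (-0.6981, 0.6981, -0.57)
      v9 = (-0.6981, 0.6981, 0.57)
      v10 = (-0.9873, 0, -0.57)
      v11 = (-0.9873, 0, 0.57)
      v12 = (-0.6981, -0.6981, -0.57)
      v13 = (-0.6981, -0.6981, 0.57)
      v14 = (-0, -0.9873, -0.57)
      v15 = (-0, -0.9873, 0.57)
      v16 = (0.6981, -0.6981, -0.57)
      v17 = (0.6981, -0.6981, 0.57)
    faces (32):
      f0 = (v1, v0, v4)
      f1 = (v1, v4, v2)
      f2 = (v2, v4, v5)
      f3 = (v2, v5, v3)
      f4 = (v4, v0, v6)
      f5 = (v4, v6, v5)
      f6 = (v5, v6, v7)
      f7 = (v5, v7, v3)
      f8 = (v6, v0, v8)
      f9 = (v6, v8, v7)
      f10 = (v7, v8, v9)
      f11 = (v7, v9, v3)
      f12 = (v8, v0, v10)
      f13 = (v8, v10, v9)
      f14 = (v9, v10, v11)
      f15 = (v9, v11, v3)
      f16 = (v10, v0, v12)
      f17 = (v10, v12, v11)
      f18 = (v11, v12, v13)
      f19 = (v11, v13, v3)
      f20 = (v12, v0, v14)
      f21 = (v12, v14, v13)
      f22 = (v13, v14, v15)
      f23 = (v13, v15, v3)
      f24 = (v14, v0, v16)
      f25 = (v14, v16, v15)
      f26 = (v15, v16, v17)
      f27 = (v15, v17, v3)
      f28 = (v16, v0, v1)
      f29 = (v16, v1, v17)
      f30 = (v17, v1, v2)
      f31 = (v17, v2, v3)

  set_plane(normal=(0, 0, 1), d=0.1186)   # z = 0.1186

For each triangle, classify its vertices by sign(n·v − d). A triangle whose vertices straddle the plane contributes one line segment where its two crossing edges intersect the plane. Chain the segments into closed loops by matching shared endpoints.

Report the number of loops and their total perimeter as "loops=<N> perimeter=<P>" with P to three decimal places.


Straddling triangles (16 of 32):
  (v1,v4,v2) [--+] → (0.872787, 0.276423, 0.1186)–(0.9873, 0, 0.1186)  len=0.2992
  (v2,v4,v5) [+-+] → (0.872787, 0.276423, 0.1186)–(0.6981, 0.6981, 0.1186)  len=0.4564
  (v4,v6,v5) [--+] → (0.421677, 0.812613, 0.1186)–(0.6981, 0.6981, 0.1186)  len=0.2992
  (v5,v6,v7) [+-+] → (0.421677, 0.812613, 0.1186)–(0, 0.9873, 0.1186)  len=0.4564
  (v6,v8,v7) [--+] → (-0.276423, 0.872787, 0.1186)–(0, 0.9873, 0.1186)  len=0.2992
  (v7,v8,v9) [+-+] → (-0.276423, 0.872787, 0.1186)–(-0.6981, 0.6981, 0.1186)  len=0.4564
  (v8,v10,v9) [--+] → (-0.812613, 0.421677, 0.1186)–(-0.6981, 0.6981, 0.1186)  len=0.2992
  (v9,v10,v11) [+-+] → (-0.812613, 0.421677, 0.1186)–(-0.9873, 0, 0.1186)  len=0.4564
  (v10,v12,v11) [--+] → (-0.872787, -0.276423, 0.1186)–(-0.9873, 0, 0.1186)  len=0.2992
  (v11,v12,v13) [+-+] → (-0.872787, -0.276423, 0.1186)–(-0.6981, -0.6981, 0.1186)  len=0.4564
  (v12,v14,v13) [--+] → (-0.421677, -0.812613, 0.1186)–(-0.6981, -0.6981, 0.1186)  len=0.2992
  (v13,v14,v15) [+-+] → (-0.421677, -0.812613, 0.1186)–(0, -0.9873, 0.1186)  len=0.4564
  (v14,v16,v15) [--+] → (0.276423, -0.872787, 0.1186)–(0, -0.9873, 0.1186)  len=0.2992
  (v15,v16,v17) [+-+] → (0.276423, -0.872787, 0.1186)–(0.6981, -0.6981, 0.1186)  len=0.4564
  (v16,v1,v17) [--+] → (0.812613, -0.421677, 0.1186)–(0.6981, -0.6981, 0.1186)  len=0.2992
  (v17,v1,v2) [+-+] → (0.812613, -0.421677, 0.1186)–(0.9873, 0, 0.1186)  len=0.4564

Chained into 1 loop(s):
  loop 1: 16 segments, perimeter = 6.0451
Total perimeter = 6.045

loops=1 perimeter=6.045


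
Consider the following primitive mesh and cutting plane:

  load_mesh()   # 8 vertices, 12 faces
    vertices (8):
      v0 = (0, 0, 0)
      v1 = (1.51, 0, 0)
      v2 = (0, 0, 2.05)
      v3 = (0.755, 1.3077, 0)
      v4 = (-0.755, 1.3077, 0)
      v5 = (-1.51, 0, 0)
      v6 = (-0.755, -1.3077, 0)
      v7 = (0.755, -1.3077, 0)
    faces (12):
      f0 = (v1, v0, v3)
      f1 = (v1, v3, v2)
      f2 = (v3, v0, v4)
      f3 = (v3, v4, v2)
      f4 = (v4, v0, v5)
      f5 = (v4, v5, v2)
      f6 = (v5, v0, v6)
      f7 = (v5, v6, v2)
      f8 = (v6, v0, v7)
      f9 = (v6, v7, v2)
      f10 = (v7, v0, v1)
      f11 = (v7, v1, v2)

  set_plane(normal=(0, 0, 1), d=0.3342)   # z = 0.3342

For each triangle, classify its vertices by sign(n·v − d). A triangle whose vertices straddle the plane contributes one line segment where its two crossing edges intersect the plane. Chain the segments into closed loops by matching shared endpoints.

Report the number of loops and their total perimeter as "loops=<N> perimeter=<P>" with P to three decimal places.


loops=1 perimeter=7.583

Straddling triangles (6 of 12):
  (v1,v3,v2) [--+] → (0.631917, 1.09451, 0.3342)–(1.26383, 0, 0.3342)  len=1.2638
  (v3,v4,v2) [--+] → (-0.631917, 1.09451, 0.3342)–(0.631917, 1.09451, 0.3342)  len=1.2638
  (v4,v5,v2) [--+] → (-1.26383, 0, 0.3342)–(-0.631917, 1.09451, 0.3342)  len=1.2638
  (v5,v6,v2) [--+] → (-0.631917, -1.09451, 0.3342)–(-1.26383, 0, 0.3342)  len=1.2638
  (v6,v7,v2) [--+] → (0.631917, -1.09451, 0.3342)–(-0.631917, -1.09451, 0.3342)  len=1.2638
  (v7,v1,v2) [--+] → (1.26383, 0, 0.3342)–(0.631917, -1.09451, 0.3342)  len=1.2638

Chained into 1 loop(s):
  loop 1: 6 segments, perimeter = 7.5830
Total perimeter = 7.583


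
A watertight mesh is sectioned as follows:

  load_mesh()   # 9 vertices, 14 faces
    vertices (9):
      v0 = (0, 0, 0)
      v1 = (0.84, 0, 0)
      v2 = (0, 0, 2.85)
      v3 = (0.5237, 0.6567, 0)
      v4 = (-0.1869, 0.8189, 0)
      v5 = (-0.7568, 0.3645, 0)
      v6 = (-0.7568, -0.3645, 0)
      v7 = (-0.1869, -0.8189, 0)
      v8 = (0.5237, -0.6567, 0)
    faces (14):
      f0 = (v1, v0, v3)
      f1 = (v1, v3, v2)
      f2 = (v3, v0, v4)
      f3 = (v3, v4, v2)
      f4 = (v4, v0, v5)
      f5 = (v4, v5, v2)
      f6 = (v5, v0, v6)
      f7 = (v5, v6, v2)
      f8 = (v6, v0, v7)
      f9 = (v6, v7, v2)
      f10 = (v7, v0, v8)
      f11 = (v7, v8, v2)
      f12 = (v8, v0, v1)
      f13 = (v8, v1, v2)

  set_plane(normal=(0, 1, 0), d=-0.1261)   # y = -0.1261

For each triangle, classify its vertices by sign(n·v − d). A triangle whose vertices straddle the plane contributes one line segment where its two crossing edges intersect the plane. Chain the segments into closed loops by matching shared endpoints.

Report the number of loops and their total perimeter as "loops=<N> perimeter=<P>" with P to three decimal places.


loops=1 perimeter=6.629

Straddling triangles (8 of 14):
  (v5,v0,v6) [++-] → (-0.261818, -0.1261, 0)–(-0.7568, -0.1261, 0)  len=0.4950
  (v5,v6,v2) [+-+] → (-0.7568, -0.1261, 0)–(-0.261818, -0.1261, 1.86403)  len=1.9286
  (v6,v0,v7) [-+-] → (-0.261818, -0.1261, 0)–(-0.0287802, -0.1261, 0)  len=0.2330
  (v6,v7,v2) [--+] → (-0.0287802, -0.1261, 2.41114)–(-0.261818, -0.1261, 1.86403)  len=0.5947
  (v7,v0,v8) [-+-] → (-0.0287802, -0.1261, 0)–(0.100561, -0.1261, 0)  len=0.1293
  (v7,v8,v2) [--+] → (0.100561, -0.1261, 2.30274)–(-0.0287802, -0.1261, 2.41114)  len=0.1688
  (v8,v0,v1) [-++] → (0.100561, -0.1261, 0)–(0.779264, -0.1261, 0)  len=0.6787
  (v8,v1,v2) [-++] → (0.779264, -0.1261, 0)–(0.100561, -0.1261, 2.30274)  len=2.4007

Chained into 1 loop(s):
  loop 1: 8 segments, perimeter = 6.6288
Total perimeter = 6.629


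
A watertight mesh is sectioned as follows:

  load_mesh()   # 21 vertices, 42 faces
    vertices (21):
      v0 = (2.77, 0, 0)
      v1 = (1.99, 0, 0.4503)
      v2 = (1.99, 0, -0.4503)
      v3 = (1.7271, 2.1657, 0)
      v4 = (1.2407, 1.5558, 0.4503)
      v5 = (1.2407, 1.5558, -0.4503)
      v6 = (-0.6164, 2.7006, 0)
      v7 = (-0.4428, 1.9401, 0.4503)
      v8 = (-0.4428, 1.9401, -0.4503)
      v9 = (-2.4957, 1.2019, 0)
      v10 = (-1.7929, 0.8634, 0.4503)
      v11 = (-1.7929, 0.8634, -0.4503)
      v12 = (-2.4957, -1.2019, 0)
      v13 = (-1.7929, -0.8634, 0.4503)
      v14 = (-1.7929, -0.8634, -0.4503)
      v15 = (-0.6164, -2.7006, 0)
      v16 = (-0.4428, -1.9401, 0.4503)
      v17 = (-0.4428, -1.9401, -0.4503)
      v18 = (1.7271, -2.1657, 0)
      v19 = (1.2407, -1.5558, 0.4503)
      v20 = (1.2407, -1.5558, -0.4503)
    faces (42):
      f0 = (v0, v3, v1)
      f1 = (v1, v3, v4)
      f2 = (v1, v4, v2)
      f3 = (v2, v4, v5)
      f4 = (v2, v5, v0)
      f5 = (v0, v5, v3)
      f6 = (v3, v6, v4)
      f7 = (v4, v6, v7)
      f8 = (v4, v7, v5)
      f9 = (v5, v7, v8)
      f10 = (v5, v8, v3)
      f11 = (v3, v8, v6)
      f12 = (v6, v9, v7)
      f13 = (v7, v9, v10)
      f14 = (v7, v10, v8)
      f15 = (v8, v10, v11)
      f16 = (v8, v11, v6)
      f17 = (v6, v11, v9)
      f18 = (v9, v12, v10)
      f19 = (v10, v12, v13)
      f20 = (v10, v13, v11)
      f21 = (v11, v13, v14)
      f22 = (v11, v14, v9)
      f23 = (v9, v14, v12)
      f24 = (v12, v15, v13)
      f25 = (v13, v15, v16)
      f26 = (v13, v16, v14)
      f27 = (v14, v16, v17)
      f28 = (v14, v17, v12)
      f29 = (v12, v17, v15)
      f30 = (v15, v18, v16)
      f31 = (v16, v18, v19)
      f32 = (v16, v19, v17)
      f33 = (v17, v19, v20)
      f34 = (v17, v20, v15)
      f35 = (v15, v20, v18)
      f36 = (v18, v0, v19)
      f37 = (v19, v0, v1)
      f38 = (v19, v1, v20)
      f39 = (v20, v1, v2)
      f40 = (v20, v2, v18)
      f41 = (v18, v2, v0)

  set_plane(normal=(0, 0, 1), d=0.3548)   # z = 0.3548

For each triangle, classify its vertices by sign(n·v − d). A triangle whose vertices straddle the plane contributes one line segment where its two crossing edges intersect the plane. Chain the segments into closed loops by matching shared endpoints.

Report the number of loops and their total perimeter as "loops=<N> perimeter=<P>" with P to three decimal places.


Straddling triangles (28 of 42):
  (v0,v3,v1) [--+] → (1.93424, 0.459303, 0.3548)–(2.15542, 0, 0.3548)  len=0.5098
  (v1,v3,v4) [+-+] → (1.93424, 0.459303, 0.3548)–(1.34386, 1.68515, 0.3548)  len=1.3606
  (v1,v4,v2) [++-] → (1.32016, 1.39082, 0.3548)–(1.99, 0, 0.3548)  len=1.5437
  (v2,v4,v5) [-+-] → (1.32016, 1.39082, 0.3548)–(1.2407, 1.5558, 0.3548)  len=0.1831
  (v3,v6,v4) [--+] → (0.846845, 1.79859, 0.3548)–(1.34386, 1.68515, 0.3548)  len=0.5098
  (v4,v6,v7) [+-+] → (0.846845, 1.79859, 0.3548)–(-0.479617, 2.10139, 0.3548)  len=1.3606
  (v4,v7,v5) [++-] → (-0.264281, 1.89935, 0.3548)–(1.2407, 1.5558, 0.3548)  len=1.5437
  (v5,v7,v8) [-+-] → (-0.264281, 1.89935, 0.3548)–(-0.4428, 1.9401, 0.3548)  len=0.1831
  (v6,v9,v7) [--+] → (-0.878181, 1.78354, 0.3548)–(-0.479617, 2.10139, 0.3548)  len=0.5098
  (v7,v9,v10) [+-+] → (-0.878181, 1.78354, 0.3548)–(-1.94195, 0.935189, 0.3548)  len=1.3606
  (v7,v10,v8) [++-] → (-1.64973, 0.977574, 0.3548)–(-0.4428, 1.9401, 0.3548)  len=1.5437
  (v8,v10,v11) [-+-] → (-1.64973, 0.977574, 0.3548)–(-1.7929, 0.8634, 0.3548)  len=0.1831
  (v9,v12,v10) [--+] → (-1.94195, 0.425389, 0.3548)–(-1.94195, 0.935189, 0.3548)  len=0.5098
  (v10,v12,v13) [+-+] → (-1.94195, 0.425389, 0.3548)–(-1.94195, -0.935189, 0.3548)  len=1.3606
  (v10,v13,v11) [++-] → (-1.7929, -0.680289, 0.3548)–(-1.7929, 0.8634, 0.3548)  len=1.5437
  (v11,v13,v14) [-+-] → (-1.7929, -0.680289, 0.3548)–(-1.7929, -0.8634, 0.3548)  len=0.1831
  (v12,v15,v13) [--+] → (-1.54339, -1.25303, 0.3548)–(-1.94195, -0.935189, 0.3548)  len=0.5098
  (v13,v15,v16) [+-+] → (-1.54339, -1.25303, 0.3548)–(-0.479617, -2.10139, 0.3548)  len=1.3606
  (v13,v16,v14) [++-] → (-0.585965, -1.82593, 0.3548)–(-1.7929, -0.8634, 0.3548)  len=1.5437
  (v14,v16,v17) [-+-] → (-0.585965, -1.82593, 0.3548)–(-0.4428, -1.9401, 0.3548)  len=0.1831
  (v15,v18,v16) [--+] → (0.0173942, -1.98795, 0.3548)–(-0.479617, -2.10139, 0.3548)  len=0.5098
  (v16,v18,v19) [+-+] → (0.0173942, -1.98795, 0.3548)–(1.34386, -1.68515, 0.3548)  len=1.3606
  (v16,v19,v17) [++-] → (1.06218, -1.59655, 0.3548)–(-0.4428, -1.9401, 0.3548)  len=1.5437
  (v17,v19,v20) [-+-] → (1.06218, -1.59655, 0.3548)–(1.2407, -1.5558, 0.3548)  len=0.1831
  (v18,v0,v19) [--+] → (1.56504, -1.22584, 0.3548)–(1.34386, -1.68515, 0.3548)  len=0.5098
  (v19,v0,v1) [+-+] → (1.56504, -1.22584, 0.3548)–(2.15542, 0, 0.3548)  len=1.3606
  (v19,v1,v20) [++-] → (1.91054, -0.164978, 0.3548)–(1.2407, -1.5558, 0.3548)  len=1.5437
  (v20,v1,v2) [-+-] → (1.91054, -0.164978, 0.3548)–(1.99, 0, 0.3548)  len=0.1831

Chained into 2 loop(s):
  loop 1: 14 segments, perimeter = 13.0927
  loop 2: 14 segments, perimeter = 12.0878
Total perimeter = 25.181

loops=2 perimeter=25.181
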